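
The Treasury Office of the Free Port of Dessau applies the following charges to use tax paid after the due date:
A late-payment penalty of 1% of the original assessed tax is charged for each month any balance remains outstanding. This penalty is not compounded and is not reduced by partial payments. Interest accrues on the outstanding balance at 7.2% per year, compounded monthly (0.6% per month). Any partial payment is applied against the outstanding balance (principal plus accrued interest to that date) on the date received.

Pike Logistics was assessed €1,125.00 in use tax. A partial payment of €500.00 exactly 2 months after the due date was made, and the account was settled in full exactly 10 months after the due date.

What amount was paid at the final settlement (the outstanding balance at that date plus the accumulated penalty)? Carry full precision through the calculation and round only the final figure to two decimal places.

€782.34

Balance at month 2: €1,125.0000 × (1 + 0.006)^2 = €1,138.5405
After €500.00 payment: €1,138.5405 − €500.00 = €638.5405
Balance at month 10: €638.5405 × (1 + 0.006)^8 = €669.8419…
Penalty: 10 × 1% × €1,125.00 = €112.50
Final settlement = outstanding balance + penalty = €669.8419… + €112.50 = €782.34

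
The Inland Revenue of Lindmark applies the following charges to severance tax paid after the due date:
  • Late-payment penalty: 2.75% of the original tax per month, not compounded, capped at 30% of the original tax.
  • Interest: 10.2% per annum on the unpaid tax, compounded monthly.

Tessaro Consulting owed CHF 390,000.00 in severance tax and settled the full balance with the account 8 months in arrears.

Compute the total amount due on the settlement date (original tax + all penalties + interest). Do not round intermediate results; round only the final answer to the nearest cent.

Penalty: 8 × 2.75% × CHF 390,000.00 = CHF 85,800.00 (below the 30% cap of CHF 117,000.00)
Interest (10.2%/yr ÷ 12 = 0.85%/month): CHF 390,000.00 × ((1 + 0.0085)^8 − 1) = CHF 27,322.5260…
Total = CHF 390,000.00 + CHF 85,800.0000 + CHF 27,322.5260… = CHF 503,122.53

CHF 503,122.53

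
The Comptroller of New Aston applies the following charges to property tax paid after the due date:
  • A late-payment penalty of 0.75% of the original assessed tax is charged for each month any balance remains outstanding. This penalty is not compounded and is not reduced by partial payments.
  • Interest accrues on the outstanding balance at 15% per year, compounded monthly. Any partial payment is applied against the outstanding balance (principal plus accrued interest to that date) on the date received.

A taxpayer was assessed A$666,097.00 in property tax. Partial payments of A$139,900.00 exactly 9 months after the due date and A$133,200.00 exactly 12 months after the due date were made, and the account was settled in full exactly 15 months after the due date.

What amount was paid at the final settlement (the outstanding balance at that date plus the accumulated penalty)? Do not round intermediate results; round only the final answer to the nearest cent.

Monthly rate = 15% ÷ 12 = 1.25%
Balance at month 9: A$666,097.0000 × (1 + 0.0125)^9 = A$744,891.0645…
After A$139,900.00 payment: A$744,891.0645… − A$139,900.00 = A$604,991.0645…
Balance at month 12: A$604,991.0645… × (1 + 0.0125)^3 = A$627,963.0006…
After A$133,200.00 payment: A$627,963.0006… − A$133,200.00 = A$494,763.0006…
Balance at month 15: A$494,763.0006… × (1 + 0.0125)^3 = A$513,549.4996…
Penalty: 15 × 0.75% × A$666,097.00 = A$74,935.91…
Final settlement = outstanding balance + penalty = A$513,549.4996… + A$74,935.91… = A$588,485.41

A$588,485.41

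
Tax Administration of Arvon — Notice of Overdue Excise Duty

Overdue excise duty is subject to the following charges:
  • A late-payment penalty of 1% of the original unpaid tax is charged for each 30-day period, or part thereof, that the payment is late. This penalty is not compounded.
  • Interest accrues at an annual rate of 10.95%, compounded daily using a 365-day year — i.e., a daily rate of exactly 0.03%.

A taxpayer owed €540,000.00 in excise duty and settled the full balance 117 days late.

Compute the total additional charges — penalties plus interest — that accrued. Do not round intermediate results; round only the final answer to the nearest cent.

€40,887.62

Penalty periods: ⌈117/30⌉ = 4; penalty = 4 × 1% × €540,000.00 = €21,600.00
Interest: €540,000.00 × ((1 + 0.0003)^117 − 1) = €540,000.00 × 0.03571782… = €19,287.6249…
Penalties + interest = €21,600.0000 + €19,287.6249… = €40,887.62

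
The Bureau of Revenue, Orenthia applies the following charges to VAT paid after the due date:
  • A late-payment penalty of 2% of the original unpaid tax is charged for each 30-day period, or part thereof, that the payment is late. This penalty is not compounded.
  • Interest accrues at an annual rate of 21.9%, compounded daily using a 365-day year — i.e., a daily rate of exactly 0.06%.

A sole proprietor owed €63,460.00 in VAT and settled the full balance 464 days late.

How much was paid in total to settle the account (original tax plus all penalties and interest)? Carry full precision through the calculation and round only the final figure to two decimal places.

€104,131.78

Penalty periods: ⌈464/30⌉ = 16; penalty = 16 × 2% × €63,460.00 = €20,307.20
Interest: €63,460.00 × ((1 + 0.0006)^464 − 1) = €63,460.00 × 0.32090421… = €20,364.5815…
Total = €63,460.00 + €20,307.2000 + €20,364.5815… = €104,131.78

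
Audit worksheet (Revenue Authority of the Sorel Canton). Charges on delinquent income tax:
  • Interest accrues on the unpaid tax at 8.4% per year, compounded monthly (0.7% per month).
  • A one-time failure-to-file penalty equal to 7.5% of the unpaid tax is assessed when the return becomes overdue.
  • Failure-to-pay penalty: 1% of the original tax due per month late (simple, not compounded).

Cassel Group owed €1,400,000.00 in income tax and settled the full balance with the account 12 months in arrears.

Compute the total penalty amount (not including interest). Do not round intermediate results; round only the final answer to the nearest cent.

€273,000.00

Failure-to-file penalty: 7.5% × €1,400,000.00 = €105,000.00
Failure-to-pay penalty: 12 × 1% × €1,400,000.00 = €168,000.00
Total penalty = €105,000.00 + €168,000.00 = €273,000.00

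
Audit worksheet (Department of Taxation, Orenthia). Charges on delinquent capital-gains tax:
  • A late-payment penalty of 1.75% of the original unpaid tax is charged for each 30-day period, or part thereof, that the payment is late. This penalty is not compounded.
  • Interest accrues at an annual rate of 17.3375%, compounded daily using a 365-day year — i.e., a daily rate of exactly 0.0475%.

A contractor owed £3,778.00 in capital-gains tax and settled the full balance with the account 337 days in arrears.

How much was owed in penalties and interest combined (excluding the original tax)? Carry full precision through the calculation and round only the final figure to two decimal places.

£1,449.07

Penalty periods: ⌈337/30⌉ = 12; penalty = 12 × 1.75% × £3,778.00 = £793.38
Interest: £3,778.00 × ((1 + 0.000475)^337 − 1) = £3,778.00 × 0.17355428… = £655.6881…
Penalties + interest = £793.3800 + £655.6881… = £1,449.07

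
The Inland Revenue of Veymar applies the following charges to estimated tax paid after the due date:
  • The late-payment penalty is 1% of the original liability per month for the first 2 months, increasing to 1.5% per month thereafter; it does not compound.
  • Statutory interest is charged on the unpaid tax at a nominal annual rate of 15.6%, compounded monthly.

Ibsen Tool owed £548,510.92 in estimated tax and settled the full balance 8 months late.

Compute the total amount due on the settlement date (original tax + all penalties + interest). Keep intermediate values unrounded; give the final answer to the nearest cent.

£668,556.40

Penalty, months 1–2: 2 × 1% × £548,510.92 = £10,970.22…
Penalty, months 3–8: 6 × 1.5% × £548,510.92 = £49,365.98…
Interest (15.6%/yr ÷ 12 = 1.3%/month): £548,510.92 × ((1 + 0.013)^8 − 1) = £59,709.2818…
Total = £548,510.92 + £60,336.2012 + £59,709.2818… = £668,556.40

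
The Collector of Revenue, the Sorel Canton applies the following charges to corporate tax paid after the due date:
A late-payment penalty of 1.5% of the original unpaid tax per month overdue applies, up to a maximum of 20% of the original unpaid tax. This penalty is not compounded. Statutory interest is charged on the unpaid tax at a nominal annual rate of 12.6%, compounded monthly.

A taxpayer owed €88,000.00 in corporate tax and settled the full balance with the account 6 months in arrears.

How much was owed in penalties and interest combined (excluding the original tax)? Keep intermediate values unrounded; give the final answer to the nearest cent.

Penalty: 6 × 1.5% × €88,000.00 = €7,920.00 (below the 20% cap of €17,600.00)
Interest (12.6%/yr ÷ 12 = 1.05%/month): €88,000.00 × ((1 + 0.0105)^6 − 1) = €5,691.5835…
Penalties + interest = €7,920.0000 + €5,691.5835… = €13,611.58

€13,611.58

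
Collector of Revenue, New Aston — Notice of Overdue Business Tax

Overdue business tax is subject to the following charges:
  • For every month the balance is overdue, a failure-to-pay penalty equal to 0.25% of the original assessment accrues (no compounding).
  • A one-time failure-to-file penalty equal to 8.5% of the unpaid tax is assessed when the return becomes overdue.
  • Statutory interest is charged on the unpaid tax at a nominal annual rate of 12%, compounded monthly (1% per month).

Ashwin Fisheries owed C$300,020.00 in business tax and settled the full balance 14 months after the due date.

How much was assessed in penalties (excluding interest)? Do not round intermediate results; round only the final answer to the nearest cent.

Failure-to-file penalty: 8.5% × C$300,020.00 = C$25,501.70
Failure-to-pay penalty = 0.25% × C$300,020.00 × 14 mo = C$10,500.70
Total penalty = C$25,501.70 + C$10,500.70 = C$36,002.40

C$36,002.40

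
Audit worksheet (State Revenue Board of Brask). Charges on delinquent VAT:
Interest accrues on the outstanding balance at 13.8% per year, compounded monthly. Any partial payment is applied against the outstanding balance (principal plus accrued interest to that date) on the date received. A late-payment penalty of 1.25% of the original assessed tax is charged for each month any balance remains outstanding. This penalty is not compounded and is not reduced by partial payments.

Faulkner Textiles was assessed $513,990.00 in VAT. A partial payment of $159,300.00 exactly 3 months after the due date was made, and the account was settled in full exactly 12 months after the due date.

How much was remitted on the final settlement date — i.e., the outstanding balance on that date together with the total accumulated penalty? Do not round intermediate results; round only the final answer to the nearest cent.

Monthly rate = 13.8% ÷ 12 = 1.15%
Balance at month 3: $513,990.0000 × (1 + 0.0115)^3 = $531,927.3622…
After $159,300.00 payment: $531,927.3622… − $159,300.00 = $372,627.3622…
Balance at month 12: $372,627.3622… × (1 + 0.0115)^9 = $413,016.8083…
Penalty: 12 × 1.25% × $513,990.00 = $77,098.50
Final settlement = outstanding balance + penalty = $413,016.8083… + $77,098.50 = $490,115.31

$490,115.31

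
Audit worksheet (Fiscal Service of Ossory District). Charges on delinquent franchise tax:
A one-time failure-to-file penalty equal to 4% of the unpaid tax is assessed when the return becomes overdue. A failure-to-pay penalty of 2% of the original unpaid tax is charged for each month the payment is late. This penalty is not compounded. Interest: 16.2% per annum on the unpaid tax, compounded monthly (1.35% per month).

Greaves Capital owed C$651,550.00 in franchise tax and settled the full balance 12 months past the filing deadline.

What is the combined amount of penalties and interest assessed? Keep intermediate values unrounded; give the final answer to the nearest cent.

Failure-to-file penalty: 4% × C$651,550.00 = C$26,062.00
Failure-to-pay penalty = 2% × C$651,550.00 × 12 mo = C$156,372.00
Interest: C$651,550.00 × ((1 + 0.0135)^12 − 1) = C$651,550.00 × 0.1745866… = C$113,751.8893…
Penalties + interest = C$182,434.0000 + C$113,751.8893… = C$296,185.89

C$296,185.89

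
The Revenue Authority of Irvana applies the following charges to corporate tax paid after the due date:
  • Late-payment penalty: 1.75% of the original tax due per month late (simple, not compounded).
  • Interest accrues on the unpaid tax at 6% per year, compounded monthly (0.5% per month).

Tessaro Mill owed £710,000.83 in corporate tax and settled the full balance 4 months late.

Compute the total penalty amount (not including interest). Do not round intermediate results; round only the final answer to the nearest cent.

Late-payment penalty = 1.75% × £710,000.83 × 4 mo = £49,700.06…

£49,700.06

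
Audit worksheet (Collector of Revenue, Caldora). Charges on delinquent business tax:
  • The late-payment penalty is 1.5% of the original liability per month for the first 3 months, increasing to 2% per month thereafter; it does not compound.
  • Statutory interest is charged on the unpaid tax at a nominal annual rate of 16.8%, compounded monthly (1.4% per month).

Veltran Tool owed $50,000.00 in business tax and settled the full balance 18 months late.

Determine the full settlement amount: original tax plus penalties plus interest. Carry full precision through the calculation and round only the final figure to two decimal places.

$81,467.47

Penalty, months 1–3: 3 × 1.5% × $50,000.00 = $2,250.00
Penalty, months 4–18: 15 × 2% × $50,000.00 = $15,000.00
Interest: $50,000.00 × ((1 + 0.014)^18 − 1) = $50,000.00 × 0.2843494… = $14,217.4704…
Total = $50,000.00 + $17,250.0000 + $14,217.4704… = $81,467.47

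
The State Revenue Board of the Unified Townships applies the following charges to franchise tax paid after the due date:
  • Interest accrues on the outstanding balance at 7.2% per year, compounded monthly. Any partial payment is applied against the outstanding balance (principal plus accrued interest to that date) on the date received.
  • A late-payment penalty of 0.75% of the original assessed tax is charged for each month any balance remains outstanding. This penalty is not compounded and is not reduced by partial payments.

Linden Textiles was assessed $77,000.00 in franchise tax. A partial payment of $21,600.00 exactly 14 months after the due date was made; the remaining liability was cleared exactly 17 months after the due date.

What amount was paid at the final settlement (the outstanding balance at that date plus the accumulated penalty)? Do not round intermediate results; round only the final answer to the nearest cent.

Monthly rate = 7.2% ÷ 12 = 0.6%
Balance at month 14: $77,000.0000 × (1 + 0.006)^14 = $83,726.4071…
After $21,600.00 payment: $83,726.4071… − $21,600.00 = $62,126.4071…
Balance at month 17: $62,126.4071… × (1 + 0.006)^3 = $63,251.4055…
Penalty: 17 × 0.75% × $77,000.00 = $9,817.50
Final settlement = outstanding balance + penalty = $63,251.4055… + $9,817.50 = $73,068.91

$73,068.91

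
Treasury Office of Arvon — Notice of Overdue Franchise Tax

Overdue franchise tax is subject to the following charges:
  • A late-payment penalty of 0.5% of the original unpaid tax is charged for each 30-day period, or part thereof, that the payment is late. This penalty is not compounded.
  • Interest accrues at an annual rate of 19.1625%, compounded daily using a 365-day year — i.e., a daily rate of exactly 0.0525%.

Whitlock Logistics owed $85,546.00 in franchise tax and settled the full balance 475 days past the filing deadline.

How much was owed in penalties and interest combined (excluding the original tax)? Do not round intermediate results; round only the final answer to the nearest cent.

$31,065.10

Penalty periods: ⌈475/30⌉ = 16; penalty = 16 × 0.5% × $85,546.00 = $6,843.68
Interest: $85,546.00 × ((1 + 0.000525)^475 − 1) = $85,546.00 × 0.28313918… = $24,221.4245…
Penalties + interest = $6,843.6800 + $24,221.4245… = $31,065.10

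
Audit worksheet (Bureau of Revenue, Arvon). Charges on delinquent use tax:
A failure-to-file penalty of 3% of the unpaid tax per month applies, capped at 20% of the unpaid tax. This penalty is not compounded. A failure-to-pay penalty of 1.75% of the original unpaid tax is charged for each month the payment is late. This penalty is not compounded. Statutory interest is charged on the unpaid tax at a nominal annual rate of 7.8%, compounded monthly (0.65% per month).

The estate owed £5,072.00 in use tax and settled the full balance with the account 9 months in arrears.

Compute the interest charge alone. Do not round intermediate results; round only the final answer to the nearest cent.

Interest: £5,072.00 × ((1 + 0.0065)^9 − 1) = £5,072.00 × 0.0600443… = £304.5447…

£304.54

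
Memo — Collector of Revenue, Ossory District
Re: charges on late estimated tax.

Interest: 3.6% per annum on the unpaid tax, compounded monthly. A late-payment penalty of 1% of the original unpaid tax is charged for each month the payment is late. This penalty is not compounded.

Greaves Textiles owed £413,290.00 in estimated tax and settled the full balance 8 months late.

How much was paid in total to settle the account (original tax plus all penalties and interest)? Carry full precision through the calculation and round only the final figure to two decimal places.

£456,376.94

Late-payment penalty: 8 × 1% × £413,290.00 = £33,063.20
Interest (3.6%/yr ÷ 12 = 0.3%/month): £413,290.00 × ((1 + 0.003)^8 − 1) = £10,023.7363…
Total = £413,290.00 + £33,063.2000 + £10,023.7363… = £456,376.94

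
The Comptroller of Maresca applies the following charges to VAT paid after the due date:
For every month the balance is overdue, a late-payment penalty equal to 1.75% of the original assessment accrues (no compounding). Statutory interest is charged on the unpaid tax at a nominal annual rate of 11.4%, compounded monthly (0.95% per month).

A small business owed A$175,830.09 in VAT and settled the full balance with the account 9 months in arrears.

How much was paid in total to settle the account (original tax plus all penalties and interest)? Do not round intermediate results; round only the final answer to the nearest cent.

Late-payment penalty = 1.75% × A$175,830.09 × 9 mo = A$27,693.24…
Interest: A$175,830.09 × ((1 + 0.0095)^9 − 1) = A$175,830.09 × 0.0888221… = A$15,617.5900…
Total = A$175,830.09 + A$27,693.2392… + A$15,617.5900… = A$219,140.92

A$219,140.92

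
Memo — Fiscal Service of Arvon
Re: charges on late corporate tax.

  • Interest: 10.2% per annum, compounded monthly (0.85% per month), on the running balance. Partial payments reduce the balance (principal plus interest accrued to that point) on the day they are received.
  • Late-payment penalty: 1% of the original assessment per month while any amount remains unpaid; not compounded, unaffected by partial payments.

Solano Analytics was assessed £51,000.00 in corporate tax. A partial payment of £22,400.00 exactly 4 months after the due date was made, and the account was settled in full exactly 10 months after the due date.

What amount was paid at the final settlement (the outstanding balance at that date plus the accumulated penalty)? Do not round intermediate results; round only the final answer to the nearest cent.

Balance at month 4: £51,000.0000 × (1 + 0.0085)^4 = £52,756.2340…
After £22,400.00 payment: £52,756.2340… − £22,400.00 = £30,356.2340…
Balance at month 10: £30,356.2340… × (1 + 0.0085)^6 = £31,937.6758…
Penalty: 10 × 1% × £51,000.00 = £5,100.00
Final settlement = outstanding balance + penalty = £31,937.6758… + £5,100.00 = £37,037.68

£37,037.68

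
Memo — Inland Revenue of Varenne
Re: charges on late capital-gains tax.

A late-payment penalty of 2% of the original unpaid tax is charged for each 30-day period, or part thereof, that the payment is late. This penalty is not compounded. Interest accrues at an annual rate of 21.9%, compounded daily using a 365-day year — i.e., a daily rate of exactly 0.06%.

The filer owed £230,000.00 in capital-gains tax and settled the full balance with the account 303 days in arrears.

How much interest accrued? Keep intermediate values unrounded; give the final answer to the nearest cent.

Interest: £230,000.00 × ((1 + 0.0006)^303 − 1) = £230,000.00 × 0.19930891… = £45,841.0491…

£45,841.05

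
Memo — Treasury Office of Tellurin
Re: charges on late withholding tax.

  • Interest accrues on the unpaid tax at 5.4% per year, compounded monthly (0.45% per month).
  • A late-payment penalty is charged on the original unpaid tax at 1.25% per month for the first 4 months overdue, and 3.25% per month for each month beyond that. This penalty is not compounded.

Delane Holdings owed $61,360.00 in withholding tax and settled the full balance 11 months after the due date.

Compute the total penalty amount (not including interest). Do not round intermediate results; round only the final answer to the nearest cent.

Penalty, months 1–4: 4 × 1.25% × $61,360.00 = $3,068.00
Penalty, months 5–11: 7 × 3.25% × $61,360.00 = $13,959.40
Total penalty = $3,068.00 + $13,959.40 = $17,027.40

$17,027.40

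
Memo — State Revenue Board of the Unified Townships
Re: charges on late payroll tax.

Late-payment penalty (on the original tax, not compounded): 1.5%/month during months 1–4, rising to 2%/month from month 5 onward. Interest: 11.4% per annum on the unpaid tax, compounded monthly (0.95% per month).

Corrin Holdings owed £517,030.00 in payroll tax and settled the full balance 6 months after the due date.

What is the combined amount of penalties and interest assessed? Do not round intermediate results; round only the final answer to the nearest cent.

£81,882.57

Penalty, months 1–4: 4 × 1.5% × £517,030.00 = £31,021.80
Penalty, months 5–6: 2 × 2% × £517,030.00 = £20,681.20
Interest: £517,030.00 × ((1 + 0.0095)^6 − 1) = £517,030.00 × 0.0583710… = £30,179.5685…
Penalties + interest = £51,703.0000 + £30,179.5685… = £81,882.57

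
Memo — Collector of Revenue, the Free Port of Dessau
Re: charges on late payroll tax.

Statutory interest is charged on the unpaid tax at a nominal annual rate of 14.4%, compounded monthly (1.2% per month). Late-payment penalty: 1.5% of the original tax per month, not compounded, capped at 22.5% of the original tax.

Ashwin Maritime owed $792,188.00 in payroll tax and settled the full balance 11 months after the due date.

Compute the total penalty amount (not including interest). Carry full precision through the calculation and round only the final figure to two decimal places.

$130,711.02

Penalty: 11 × 1.5% × $792,188.00 = $130,711.02 (below the 22.5% cap of $178,242.30)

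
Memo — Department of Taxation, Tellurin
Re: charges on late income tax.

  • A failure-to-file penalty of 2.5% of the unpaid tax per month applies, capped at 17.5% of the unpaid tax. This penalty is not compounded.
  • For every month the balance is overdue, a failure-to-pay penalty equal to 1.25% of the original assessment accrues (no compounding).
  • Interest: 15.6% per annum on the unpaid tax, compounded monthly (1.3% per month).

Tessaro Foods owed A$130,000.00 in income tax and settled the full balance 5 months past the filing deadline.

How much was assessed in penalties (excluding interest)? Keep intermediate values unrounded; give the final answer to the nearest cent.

A$24,375.00

Failure-to-file: 5 × 2.5% × A$130,000.00 = A$16,250.00 (under the 17.5% cap)
Failure-to-pay penalty: 5 × 1.25% × A$130,000.00 = A$8,125.00
Total penalty = A$16,250.00 + A$8,125.00 = A$24,375.00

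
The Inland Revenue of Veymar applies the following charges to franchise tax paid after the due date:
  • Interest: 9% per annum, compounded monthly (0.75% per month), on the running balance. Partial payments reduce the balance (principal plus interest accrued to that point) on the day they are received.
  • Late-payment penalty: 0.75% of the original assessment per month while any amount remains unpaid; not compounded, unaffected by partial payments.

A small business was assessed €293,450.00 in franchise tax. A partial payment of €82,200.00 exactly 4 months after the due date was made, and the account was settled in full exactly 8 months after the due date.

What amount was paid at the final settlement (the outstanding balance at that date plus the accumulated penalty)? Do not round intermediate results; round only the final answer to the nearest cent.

Balance at month 4: €293,450.0000 × (1 + 0.0075)^4 = €302,353.0355…
After €82,200.00 payment: €302,353.0355… − €82,200.00 = €220,153.0355…
Balance at month 8: €220,153.0355… × (1 + 0.0075)^4 = €226,832.3004…
Penalty: 8 × 0.75% × €293,450.00 = €17,607.00
Final settlement = outstanding balance + penalty = €226,832.3004… + €17,607.00 = €244,439.30

€244,439.30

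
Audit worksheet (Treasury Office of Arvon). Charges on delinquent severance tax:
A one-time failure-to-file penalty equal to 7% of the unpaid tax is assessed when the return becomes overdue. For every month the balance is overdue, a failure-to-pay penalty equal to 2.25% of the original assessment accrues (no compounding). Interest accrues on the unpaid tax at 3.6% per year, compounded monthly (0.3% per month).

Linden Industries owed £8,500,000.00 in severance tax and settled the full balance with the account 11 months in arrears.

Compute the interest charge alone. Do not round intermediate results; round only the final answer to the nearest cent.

£284,745.60

Interest: £8,500,000.00 × ((1 + 0.003)^11 − 1) = £8,500,000.00 × 0.0334995… = £284,745.5957…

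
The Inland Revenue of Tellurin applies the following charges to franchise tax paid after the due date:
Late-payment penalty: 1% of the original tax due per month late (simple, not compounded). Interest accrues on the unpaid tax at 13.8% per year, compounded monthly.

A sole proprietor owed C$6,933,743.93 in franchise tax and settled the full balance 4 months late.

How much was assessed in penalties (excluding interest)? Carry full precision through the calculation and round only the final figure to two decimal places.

C$277,349.76

Late-payment penalty = 1% × C$6,933,743.93 × 4 mo = C$277,349.76…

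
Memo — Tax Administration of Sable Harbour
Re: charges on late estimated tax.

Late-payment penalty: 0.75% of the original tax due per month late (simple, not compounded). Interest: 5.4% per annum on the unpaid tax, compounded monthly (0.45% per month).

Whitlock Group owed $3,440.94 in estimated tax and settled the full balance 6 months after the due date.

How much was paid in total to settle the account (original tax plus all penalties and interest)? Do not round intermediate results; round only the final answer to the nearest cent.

$3,689.74

Late-payment penalty = 0.75% × $3,440.94 × 6 mo = $154.84…
Interest: $3,440.94 × ((1 + 0.0045)^6 − 1) = $3,440.94 × 0.0273056… = $93.9569…
Total = $3,440.94 + $154.8423 + $93.9569… = $3,689.74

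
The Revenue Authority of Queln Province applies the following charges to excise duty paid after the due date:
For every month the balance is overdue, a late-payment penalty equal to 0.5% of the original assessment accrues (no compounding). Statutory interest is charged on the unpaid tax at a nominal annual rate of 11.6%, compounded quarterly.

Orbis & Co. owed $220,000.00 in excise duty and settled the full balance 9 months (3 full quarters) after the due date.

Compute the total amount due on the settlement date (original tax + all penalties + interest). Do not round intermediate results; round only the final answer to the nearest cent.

$249,600.43

Late-payment penalty = 0.5% × $220,000.00 × 9 mo = $9,900.00
Interest (11.6%/yr ÷ 4 = 2.9%/quarter): $220,000.00 × ((1 + 0.029)^3 − 1) = $19,700.4256…
Total = $220,000.00 + $9,900.0000 + $19,700.4256… = $249,600.43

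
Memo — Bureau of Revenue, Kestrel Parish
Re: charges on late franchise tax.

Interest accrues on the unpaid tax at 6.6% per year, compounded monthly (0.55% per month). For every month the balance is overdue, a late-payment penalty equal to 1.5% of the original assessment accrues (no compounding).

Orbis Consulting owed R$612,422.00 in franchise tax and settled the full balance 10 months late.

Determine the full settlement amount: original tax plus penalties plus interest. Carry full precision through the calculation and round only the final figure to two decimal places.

Late-payment penalty: 10 × 1.5% × R$612,422.00 = R$91,863.30
Interest: R$612,422.00 × ((1 + 0.0055)^10 − 1) = R$612,422.00 × 0.0563814… = R$34,529.2149…
Total = R$612,422.00 + R$91,863.3000 + R$34,529.2149… = R$738,814.51

R$738,814.51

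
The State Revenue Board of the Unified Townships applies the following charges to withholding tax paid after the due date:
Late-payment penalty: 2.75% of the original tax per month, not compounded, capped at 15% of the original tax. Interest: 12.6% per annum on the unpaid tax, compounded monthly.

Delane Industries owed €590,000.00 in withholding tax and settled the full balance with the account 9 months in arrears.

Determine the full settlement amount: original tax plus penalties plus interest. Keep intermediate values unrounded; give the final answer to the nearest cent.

€736,655.00

Penalty (uncapped): 9 × 2.75% × €590,000.00 = €146,025.00; cap = 15% × €590,000.00 = €88,500.00 → penalty = €88,500.00
Interest (12.6%/yr ÷ 12 = 1.05%/month): €590,000.00 × ((1 + 0.0105)^9 − 1) = €58,154.9951…
Total = €590,000.00 + €88,500.0000 + €58,154.9951… = €736,655.00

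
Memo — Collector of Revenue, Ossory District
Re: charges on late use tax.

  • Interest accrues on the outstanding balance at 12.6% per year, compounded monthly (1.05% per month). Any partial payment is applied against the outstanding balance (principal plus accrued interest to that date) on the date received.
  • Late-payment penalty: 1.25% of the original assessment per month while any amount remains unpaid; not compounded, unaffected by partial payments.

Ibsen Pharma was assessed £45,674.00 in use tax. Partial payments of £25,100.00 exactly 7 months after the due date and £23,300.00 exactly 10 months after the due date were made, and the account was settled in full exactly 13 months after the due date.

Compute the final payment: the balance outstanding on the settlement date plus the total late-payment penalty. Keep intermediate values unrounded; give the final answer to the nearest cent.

£8,973.75

Balance at month 7: £45,674.0000 × (1 + 0.0105)^7 = £49,138.6559…
After £25,100.00 payment: £49,138.6559… − £25,100.00 = £24,038.6559…
Balance at month 10: £24,038.6559… × (1 + 0.0105)^3 = £24,803.8521…
After £23,300.00 payment: £24,803.8521… − £23,300.00 = £1,503.8521…
Balance at month 13: £1,503.8521… × (1 + 0.0105)^3 = £1,551.7226…
Penalty: 13 × 1.25% × £45,674.00 = £7,422.03…
Final settlement = outstanding balance + penalty = £1,551.7226… + £7,422.03… = £8,973.75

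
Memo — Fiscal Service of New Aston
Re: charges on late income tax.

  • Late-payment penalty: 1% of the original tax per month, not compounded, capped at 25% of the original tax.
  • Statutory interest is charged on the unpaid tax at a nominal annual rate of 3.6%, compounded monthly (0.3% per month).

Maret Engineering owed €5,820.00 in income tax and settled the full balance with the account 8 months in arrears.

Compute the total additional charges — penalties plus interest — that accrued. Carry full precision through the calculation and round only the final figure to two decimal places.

€606.76

Penalty: 8 × 1% × €5,820.00 = €465.60 (below the 25% cap of €1,455.00)
Interest: €5,820.00 × ((1 + 0.003)^8 − 1) = €5,820.00 × 0.0242535… = €141.1555…
Penalties + interest = €465.6000 + €141.1555… = €606.76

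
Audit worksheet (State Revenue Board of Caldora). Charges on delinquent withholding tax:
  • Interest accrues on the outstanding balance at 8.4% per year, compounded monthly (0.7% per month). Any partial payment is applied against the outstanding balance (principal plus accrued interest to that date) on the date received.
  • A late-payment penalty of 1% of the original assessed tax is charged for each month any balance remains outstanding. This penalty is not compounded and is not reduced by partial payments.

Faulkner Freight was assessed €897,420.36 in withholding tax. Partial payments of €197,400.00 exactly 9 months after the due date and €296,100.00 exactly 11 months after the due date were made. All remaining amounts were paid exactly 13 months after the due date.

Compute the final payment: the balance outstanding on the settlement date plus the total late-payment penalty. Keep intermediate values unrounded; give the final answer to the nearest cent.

€596,024.38

Balance at month 9: €897,420.3600 × (1 + 0.007)^9 = €955,567.0221…
After €197,400.00 payment: €955,567.0221… − €197,400.00 = €758,167.0221…
Balance at month 11: €758,167.0221… × (1 + 0.007)^2 = €768,818.5106…
After €296,100.00 payment: €768,818.5106… − €296,100.00 = €472,718.5106…
Balance at month 13: €472,718.5106… × (1 + 0.007)^2 = €479,359.7329…
Penalty: 13 × 1% × €897,420.36 = €116,664.65…
Final settlement = outstanding balance + penalty = €479,359.7329… + €116,664.65… = €596,024.38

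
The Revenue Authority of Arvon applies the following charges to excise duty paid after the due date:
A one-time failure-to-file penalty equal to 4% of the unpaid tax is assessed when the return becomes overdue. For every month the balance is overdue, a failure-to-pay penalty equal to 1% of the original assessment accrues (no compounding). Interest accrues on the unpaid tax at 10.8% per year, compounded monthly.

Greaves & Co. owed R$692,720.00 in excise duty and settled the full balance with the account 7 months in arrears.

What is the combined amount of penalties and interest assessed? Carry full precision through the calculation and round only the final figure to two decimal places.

R$121,036.71

Failure-to-file penalty: 4% × R$692,720.00 = R$27,708.80
Failure-to-pay penalty = 1% × R$692,720.00 × 7 mo = R$48,490.40
Interest (10.8%/yr ÷ 12 = 0.9%/month): R$692,720.00 × ((1 + 0.009)^7 − 1) = R$44,837.5114…
Penalties + interest = R$76,199.2000 + R$44,837.5114… = R$121,036.71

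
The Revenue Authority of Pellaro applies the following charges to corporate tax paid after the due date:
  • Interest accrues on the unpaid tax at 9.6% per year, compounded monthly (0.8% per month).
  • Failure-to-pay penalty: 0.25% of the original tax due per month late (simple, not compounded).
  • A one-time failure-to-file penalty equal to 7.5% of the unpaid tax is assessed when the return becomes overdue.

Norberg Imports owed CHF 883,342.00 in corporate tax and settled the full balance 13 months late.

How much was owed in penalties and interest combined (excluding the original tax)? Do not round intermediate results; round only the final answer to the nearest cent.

CHF 191,368.45

Failure-to-file penalty: 7.5% × CHF 883,342.00 = CHF 66,250.65
Failure-to-pay penalty: 13 × 0.25% × CHF 883,342.00 = CHF 28,708.62…
Interest: CHF 883,342.00 × ((1 + 0.008)^13 − 1) = CHF 883,342.00 × 0.1091414… = CHF 96,409.1854…
Penalties + interest = CHF 94,959.2650 + CHF 96,409.1854… = CHF 191,368.45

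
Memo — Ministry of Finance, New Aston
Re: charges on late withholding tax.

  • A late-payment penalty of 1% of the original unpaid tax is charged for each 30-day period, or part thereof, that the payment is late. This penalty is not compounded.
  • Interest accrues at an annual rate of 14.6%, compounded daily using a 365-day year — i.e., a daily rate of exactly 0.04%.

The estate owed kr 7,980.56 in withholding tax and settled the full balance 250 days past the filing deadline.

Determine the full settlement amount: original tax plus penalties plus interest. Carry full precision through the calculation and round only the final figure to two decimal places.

kr 9,537.96

Penalty periods: ⌈250/30⌉ = 9; penalty = 9 × 1% × kr 7,980.56 = kr 718.25…
Interest: kr 7,980.56 × ((1 + 0.0004)^250 − 1) = kr 7,980.56 × 0.10514882… = kr 839.1465…
Total = kr 7,980.56 + kr 718.2504 + kr 839.1465… = kr 9,537.96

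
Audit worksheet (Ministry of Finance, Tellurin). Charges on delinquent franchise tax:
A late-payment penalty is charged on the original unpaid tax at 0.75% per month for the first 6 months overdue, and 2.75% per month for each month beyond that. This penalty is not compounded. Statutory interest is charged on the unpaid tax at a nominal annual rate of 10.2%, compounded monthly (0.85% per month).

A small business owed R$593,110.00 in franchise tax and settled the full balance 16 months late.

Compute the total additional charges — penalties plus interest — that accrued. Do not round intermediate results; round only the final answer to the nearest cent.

Penalty, months 1–6: 6 × 0.75% × R$593,110.00 = R$26,689.95
Penalty, months 7–16: 10 × 2.75% × R$593,110.00 = R$163,105.25
Interest: R$593,110.00 × ((1 + 0.0085)^16 − 1) = R$593,110.00 × 0.1450236… = R$86,014.9518…
Penalties + interest = R$189,795.2000 + R$86,014.9518… = R$275,810.15

R$275,810.15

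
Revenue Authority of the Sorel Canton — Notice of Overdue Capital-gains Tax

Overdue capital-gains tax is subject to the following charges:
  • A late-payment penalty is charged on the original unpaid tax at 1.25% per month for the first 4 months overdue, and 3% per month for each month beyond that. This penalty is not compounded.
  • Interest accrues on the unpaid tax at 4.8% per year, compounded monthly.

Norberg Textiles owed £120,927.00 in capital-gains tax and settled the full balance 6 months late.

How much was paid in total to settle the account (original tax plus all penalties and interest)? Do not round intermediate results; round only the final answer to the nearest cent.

Penalty, months 1–4: 4 × 1.25% × £120,927.00 = £6,046.35
Penalty, months 5–6: 2 × 3% × £120,927.00 = £7,255.62
Interest (4.8%/yr ÷ 12 = 0.4%/month): £120,927.00 × ((1 + 0.004)^6 − 1) = £2,931.4257…
Total = £120,927.00 + £13,301.9700 + £2,931.4257… = £137,160.40

£137,160.40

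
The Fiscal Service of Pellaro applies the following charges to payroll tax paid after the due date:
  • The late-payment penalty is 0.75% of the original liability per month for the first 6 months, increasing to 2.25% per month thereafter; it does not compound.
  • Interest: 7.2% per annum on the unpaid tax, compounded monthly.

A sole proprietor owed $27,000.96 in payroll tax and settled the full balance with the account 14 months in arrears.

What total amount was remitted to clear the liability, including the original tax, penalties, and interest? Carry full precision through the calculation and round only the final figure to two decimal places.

$35,434.87

Penalty, months 1–6: 6 × 0.75% × $27,000.96 = $1,215.04…
Penalty, months 7–14: 8 × 2.25% × $27,000.96 = $4,860.17…
Interest (7.2%/yr ÷ 12 = 0.6%/month): $27,000.96 × ((1 + 0.006)^14 − 1) = $2,358.6942…
Total = $27,000.96 + $6,075.2160 + $2,358.6942… = $35,434.87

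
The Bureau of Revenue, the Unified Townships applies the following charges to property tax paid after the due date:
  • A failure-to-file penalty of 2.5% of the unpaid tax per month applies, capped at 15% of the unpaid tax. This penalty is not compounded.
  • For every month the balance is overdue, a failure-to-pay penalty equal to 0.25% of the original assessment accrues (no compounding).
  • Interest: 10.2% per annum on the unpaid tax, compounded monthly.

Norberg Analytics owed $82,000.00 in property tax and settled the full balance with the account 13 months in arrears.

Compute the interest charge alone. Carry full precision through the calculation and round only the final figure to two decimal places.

Interest (10.2%/yr ÷ 12 = 0.85%/month): $82,000.00 × ((1 + 0.0085)^13 − 1) = $9,537.8242…

$9,537.82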